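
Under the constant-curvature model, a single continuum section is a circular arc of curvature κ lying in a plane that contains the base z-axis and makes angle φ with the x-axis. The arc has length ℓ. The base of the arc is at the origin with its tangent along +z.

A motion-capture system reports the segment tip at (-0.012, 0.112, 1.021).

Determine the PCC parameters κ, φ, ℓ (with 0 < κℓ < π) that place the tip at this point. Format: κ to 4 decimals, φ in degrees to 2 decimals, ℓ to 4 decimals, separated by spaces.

ρ = √(x²+y²) = √(-0.012² + 0.112²) = 0.11264
φ = atan2(y, x) mod 360° = atan2(0.112, -0.012) = 96.1155°
|p|² = ρ² + z² = 0.11264² + 1.021² = 1.05513
κ = 2ρ / |p|² = 2×0.11264 / 1.05513 = 0.21351
θ = 2·atan2(ρ, z) = 2·atan2(0.11264, 1.021) = 0.21976 rad
ℓ = θ/κ = 0.21976/0.21351 = 1.02926

0.2135 96.12 1.0293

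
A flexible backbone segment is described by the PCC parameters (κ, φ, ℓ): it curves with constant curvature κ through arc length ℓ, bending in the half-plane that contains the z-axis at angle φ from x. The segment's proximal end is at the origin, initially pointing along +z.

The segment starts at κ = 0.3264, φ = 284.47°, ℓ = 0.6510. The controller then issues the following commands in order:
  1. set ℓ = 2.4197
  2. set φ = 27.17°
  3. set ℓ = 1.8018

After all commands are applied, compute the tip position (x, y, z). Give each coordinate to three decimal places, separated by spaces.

initial: κ=0.3264, φ=284.47°, ℓ=0.6510
cmd 1: set ℓ=2.4197 → (κ,φ,ℓ)=(0.3264,284.47°,2.4197) → tip=(0.2266,-0.8781,2.1759)
cmd 2: set φ=27.17° → (κ,φ,ℓ)=(0.3264,27.17°,2.4197) → tip=(0.8068,0.4141,2.1759)
cmd 3: set ℓ=1.8018 → (κ,φ,ℓ)=(0.3264,27.17°,1.8018) → tip=(0.4579,0.2350,1.6997)

0.458 0.235 1.700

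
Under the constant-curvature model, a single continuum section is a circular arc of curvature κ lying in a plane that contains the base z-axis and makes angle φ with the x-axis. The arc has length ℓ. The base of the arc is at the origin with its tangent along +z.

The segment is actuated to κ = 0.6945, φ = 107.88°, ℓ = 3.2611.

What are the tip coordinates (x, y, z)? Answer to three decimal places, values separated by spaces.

θ = κ·ℓ = 0.6945 × 3.2611 = 2.26483 rad
ρ = (1 − cos θ)/κ = (1 − -0.63965)/0.6945 = 2.36090
z = sin θ / κ = 0.76867/0.6945 = 1.10680
x = ρ cos φ = 2.36090 × cos(107.88°) = -0.72485
y = ρ sin φ = 2.36090 × sin(107.88°) = 2.24687

-0.725 2.247 1.107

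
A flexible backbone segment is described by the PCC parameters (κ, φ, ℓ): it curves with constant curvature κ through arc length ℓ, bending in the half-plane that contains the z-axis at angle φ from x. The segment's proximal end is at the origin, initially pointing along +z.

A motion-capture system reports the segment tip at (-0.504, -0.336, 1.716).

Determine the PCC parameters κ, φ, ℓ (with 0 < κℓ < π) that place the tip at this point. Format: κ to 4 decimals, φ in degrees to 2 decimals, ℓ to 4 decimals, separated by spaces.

0.3658 213.69 1.8552

ρ = √(x²+y²) = √(-0.504² + -0.336²) = 0.60573
φ = atan2(y, x) mod 360° = atan2(-0.336, -0.504) = 213.6901°
|p|² = ρ² + z² = 0.60573² + 1.716² = 3.31157
κ = 2ρ / |p|² = 2×0.60573 / 3.31157 = 0.36583
θ = 2·atan2(ρ, z) = 2·atan2(0.60573, 1.716) = 0.67867 rad
ℓ = θ/κ = 0.67867/0.36583 = 1.85517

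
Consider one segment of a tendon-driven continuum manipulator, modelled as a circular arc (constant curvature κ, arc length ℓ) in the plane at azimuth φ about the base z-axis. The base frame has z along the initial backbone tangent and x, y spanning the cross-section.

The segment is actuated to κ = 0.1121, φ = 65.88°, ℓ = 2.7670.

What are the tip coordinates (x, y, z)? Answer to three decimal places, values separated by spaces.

0.174 0.389 2.723

θ = κ·ℓ = 0.1121 × 2.7670 = 0.31018 rad
ρ = (1 − cos θ)/κ = (1 − 0.95228)/0.1121 = 0.42571
z = sin θ / κ = 0.30523/0.1121 = 2.72284
x = ρ cos φ = 0.42571 × cos(65.88°) = 0.17396
y = ρ sin φ = 0.42571 × sin(65.88°) = 0.38854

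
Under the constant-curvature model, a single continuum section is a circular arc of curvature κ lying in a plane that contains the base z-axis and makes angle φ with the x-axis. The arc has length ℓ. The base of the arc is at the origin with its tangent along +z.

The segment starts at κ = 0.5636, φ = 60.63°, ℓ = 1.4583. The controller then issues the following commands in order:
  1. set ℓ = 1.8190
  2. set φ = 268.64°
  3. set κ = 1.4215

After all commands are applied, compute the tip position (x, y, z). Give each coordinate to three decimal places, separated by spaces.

-0.031 -1.301 0.371

initial: κ=0.5636, φ=60.63°, ℓ=1.4583
cmd 1: set ℓ=1.8190 → (κ,φ,ℓ)=(0.5636,60.63°,1.8190) → tip=(0.4186,0.7438,1.5167)
cmd 2: set φ=268.64° → (κ,φ,ℓ)=(0.5636,268.64°,1.8190) → tip=(-0.0203,-0.8533,1.5167)
cmd 3: set κ=1.4215 → (κ,φ,ℓ)=(1.4215,268.64°,1.8190) → tip=(-0.0309,-1.3007,0.3712)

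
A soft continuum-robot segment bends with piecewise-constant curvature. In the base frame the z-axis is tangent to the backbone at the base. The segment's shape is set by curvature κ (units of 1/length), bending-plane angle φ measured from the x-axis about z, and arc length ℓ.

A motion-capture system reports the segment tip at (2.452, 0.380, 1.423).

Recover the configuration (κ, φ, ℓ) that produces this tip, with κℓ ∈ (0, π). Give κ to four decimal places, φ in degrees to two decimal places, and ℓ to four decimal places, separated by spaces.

0.6065 8.81 3.4625

ρ = √(x²+y²) = √(2.452² + 0.380²) = 2.48127
φ = atan2(y, x) mod 360° = atan2(0.380, 2.452) = 8.8094°
|p|² = ρ² + z² = 2.48127² + 1.423² = 8.18163
κ = 2ρ / |p|² = 2×2.48127 / 8.18163 = 0.60655
θ = 2·atan2(ρ, z) = 2·atan2(2.48127, 1.423) = 2.10019 rad
ℓ = θ/κ = 2.10019/0.60655 = 3.46253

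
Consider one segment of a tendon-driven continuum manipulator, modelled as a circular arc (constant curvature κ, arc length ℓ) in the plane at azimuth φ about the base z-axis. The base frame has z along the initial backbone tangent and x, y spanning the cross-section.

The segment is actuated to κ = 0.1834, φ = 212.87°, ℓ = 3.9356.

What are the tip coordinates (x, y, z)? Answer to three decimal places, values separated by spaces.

θ = κ·ℓ = 0.1834 × 3.9356 = 0.72179 rad
ρ = (1 − cos θ)/κ = (1 − 0.75062)/0.1834 = 1.35973
z = sin θ / κ = 0.66073/0.1834 = 3.60266
x = ρ cos φ = 1.35973 × cos(212.87°) = -1.14205
y = ρ sin φ = 1.35973 × sin(212.87°) = -0.73797

-1.142 -0.738 3.603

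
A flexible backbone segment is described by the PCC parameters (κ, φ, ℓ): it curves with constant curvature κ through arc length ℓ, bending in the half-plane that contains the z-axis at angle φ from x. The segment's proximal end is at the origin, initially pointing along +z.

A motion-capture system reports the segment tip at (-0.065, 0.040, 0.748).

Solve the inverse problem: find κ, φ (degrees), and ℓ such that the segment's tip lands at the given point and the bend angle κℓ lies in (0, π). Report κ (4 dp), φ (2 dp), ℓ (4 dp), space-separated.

0.2700 148.39 0.7532

ρ = √(x²+y²) = √(-0.065² + 0.040²) = 0.07632
φ = atan2(y, x) mod 360° = atan2(0.040, -0.065) = 148.3925°
|p|² = ρ² + z² = 0.07632² + 0.748² = 0.56533
κ = 2ρ / |p|² = 2×0.07632 / 0.56533 = 0.27001
θ = 2·atan2(ρ, z) = 2·atan2(0.07632, 0.748) = 0.20336 rad
ℓ = θ/κ = 0.20336/0.27001 = 0.75318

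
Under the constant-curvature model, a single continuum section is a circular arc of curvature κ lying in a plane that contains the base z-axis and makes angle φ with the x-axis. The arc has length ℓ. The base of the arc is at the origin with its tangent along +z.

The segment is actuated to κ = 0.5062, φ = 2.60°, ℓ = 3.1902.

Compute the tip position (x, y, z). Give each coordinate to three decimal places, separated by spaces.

θ = κ·ℓ = 0.5062 × 3.1902 = 1.61488 rad
ρ = (1 − cos θ)/κ = (1 − -0.04407)/0.5062 = 2.06256
z = sin θ / κ = 0.99903/0.5062 = 1.97358
x = ρ cos φ = 2.06256 × cos(2.60°) = 2.06044
y = ρ sin φ = 2.06256 × sin(2.60°) = 0.09356

2.060 0.094 1.974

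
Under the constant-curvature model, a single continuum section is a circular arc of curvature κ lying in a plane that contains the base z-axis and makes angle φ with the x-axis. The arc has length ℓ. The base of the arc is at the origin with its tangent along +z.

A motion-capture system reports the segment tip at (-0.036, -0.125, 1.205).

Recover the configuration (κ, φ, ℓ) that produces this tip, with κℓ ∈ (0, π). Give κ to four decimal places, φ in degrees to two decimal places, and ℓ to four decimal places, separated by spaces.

ρ = √(x²+y²) = √(-0.036² + -0.125²) = 0.13008
φ = atan2(y, x) mod 360° = atan2(-0.125, -0.036) = 253.9336°
|p|² = ρ² + z² = 0.13008² + 1.205² = 1.46895
κ = 2ρ / |p|² = 2×0.13008 / 1.46895 = 0.17711
θ = 2·atan2(ρ, z) = 2·atan2(0.13008, 1.205) = 0.21507 rad
ℓ = θ/κ = 0.21507/0.17711 = 1.21434

0.1771 253.93 1.2143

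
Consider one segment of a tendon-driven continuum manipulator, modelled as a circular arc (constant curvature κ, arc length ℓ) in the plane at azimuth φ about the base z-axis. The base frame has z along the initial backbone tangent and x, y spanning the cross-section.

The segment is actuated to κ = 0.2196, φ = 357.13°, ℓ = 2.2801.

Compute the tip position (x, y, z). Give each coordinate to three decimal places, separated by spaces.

0.558 -0.028 2.186

θ = κ·ℓ = 0.2196 × 2.2801 = 0.50071 rad
ρ = (1 − cos θ)/κ = (1 − 0.87724)/0.2196 = 0.55901
z = sin θ / κ = 0.48005/0.2196 = 2.18601
x = ρ cos φ = 0.55901 × cos(357.13°) = 0.55831
y = ρ sin φ = 0.55901 × sin(357.13°) = -0.02799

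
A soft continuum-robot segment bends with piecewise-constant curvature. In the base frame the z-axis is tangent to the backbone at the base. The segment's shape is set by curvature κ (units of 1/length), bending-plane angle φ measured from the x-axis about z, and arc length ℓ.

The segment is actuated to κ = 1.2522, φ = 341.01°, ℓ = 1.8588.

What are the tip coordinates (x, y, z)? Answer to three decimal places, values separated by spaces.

1.274 -0.438 0.581

θ = κ·ℓ = 1.2522 × 1.8588 = 2.32759 rad
ρ = (1 − cos θ)/κ = (1 − -0.68659)/1.2522 = 1.34690
z = sin θ / κ = 0.72704/1.2522 = 0.58061
x = ρ cos φ = 1.34690 × cos(341.01°) = 1.27360
y = ρ sin φ = 1.34690 × sin(341.01°) = -0.43829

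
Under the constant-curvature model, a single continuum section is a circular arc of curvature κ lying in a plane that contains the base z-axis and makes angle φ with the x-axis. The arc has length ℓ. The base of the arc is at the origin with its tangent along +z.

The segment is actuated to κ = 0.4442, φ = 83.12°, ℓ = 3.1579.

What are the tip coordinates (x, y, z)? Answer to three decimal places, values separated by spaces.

θ = κ·ℓ = 0.4442 × 3.1579 = 1.40274 rad
ρ = (1 − cos θ)/κ = (1 − 0.16727)/0.4442 = 1.87468
z = sin θ / κ = 0.98591/0.4442 = 2.21952
x = ρ cos φ = 1.87468 × cos(83.12°) = 0.22457
y = ρ sin φ = 1.87468 × sin(83.12°) = 1.86118

0.225 1.861 2.220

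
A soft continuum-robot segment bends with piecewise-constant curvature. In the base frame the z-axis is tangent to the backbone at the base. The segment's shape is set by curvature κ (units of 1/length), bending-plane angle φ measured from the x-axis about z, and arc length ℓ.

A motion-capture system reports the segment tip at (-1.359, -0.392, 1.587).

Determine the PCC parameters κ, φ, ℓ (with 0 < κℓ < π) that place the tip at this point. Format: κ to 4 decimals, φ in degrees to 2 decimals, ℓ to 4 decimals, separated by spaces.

ρ = √(x²+y²) = √(-1.359² + -0.392²) = 1.41441
φ = atan2(y, x) mod 360° = atan2(-0.392, -1.359) = 196.0901°
|p|² = ρ² + z² = 1.41441² + 1.587² = 4.51911
κ = 2ρ / |p|² = 2×1.41441 / 4.51911 = 0.62597
θ = 2·atan2(ρ, z) = 2·atan2(1.41441, 1.587) = 1.45591 rad
ℓ = θ/κ = 1.45591/0.62597 = 2.32587

0.6260 196.09 2.3259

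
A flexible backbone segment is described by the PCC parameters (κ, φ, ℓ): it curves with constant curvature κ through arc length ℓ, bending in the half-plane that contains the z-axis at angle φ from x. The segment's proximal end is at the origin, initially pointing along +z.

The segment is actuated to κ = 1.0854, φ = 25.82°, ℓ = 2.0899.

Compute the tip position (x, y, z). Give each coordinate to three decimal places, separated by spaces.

1.362 0.659 0.706

θ = κ·ℓ = 1.0854 × 2.0899 = 2.26838 rad
ρ = (1 − cos θ)/κ = (1 − -0.64237)/1.0854 = 1.51314
z = sin θ / κ = 0.76640/1.0854 = 0.70610
x = ρ cos φ = 1.51314 × cos(25.82°) = 1.36208
y = ρ sin φ = 1.51314 × sin(25.82°) = 0.65904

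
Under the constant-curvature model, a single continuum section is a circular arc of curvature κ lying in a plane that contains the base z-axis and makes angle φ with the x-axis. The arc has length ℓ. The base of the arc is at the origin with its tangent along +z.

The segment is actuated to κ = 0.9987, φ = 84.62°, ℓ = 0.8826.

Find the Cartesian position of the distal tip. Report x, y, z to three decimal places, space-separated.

θ = κ·ℓ = 0.9987 × 0.8826 = 0.88145 rad
ρ = (1 − cos θ)/κ = (1 − 0.63603)/0.9987 = 0.36444
z = sin θ / κ = 0.77166/0.9987 = 0.77267
x = ρ cos φ = 0.36444 × cos(84.62°) = 0.03417
y = ρ sin φ = 0.36444 × sin(84.62°) = 0.36284

0.034 0.363 0.773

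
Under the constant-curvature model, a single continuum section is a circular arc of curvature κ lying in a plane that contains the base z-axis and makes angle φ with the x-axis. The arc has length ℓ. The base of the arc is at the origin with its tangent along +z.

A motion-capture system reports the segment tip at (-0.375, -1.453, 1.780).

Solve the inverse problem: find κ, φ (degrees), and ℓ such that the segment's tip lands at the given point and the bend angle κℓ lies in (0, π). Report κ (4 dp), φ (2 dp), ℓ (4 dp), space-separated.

0.5537 255.53 2.5300

ρ = √(x²+y²) = √(-0.375² + -1.453²) = 1.50061
φ = atan2(y, x) mod 360° = atan2(-1.453, -0.375) = 255.5285°
|p|² = ρ² + z² = 1.50061² + 1.780² = 5.42023
κ = 2ρ / |p|² = 2×1.50061 / 5.42023 = 0.55371
θ = 2·atan2(ρ, z) = 2·atan2(1.50061, 1.780) = 1.40088 rad
ℓ = θ/κ = 1.40088/0.55371 = 2.53000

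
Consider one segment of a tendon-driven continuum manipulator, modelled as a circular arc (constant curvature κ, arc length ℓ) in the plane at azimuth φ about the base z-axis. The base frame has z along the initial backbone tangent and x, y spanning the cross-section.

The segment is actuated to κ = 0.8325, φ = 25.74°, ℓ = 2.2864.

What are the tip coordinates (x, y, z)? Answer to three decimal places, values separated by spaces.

θ = κ·ℓ = 0.8325 × 2.2864 = 1.90343 rad
ρ = (1 − cos θ)/κ = (1 − -0.32653)/0.8325 = 1.59343
z = sin θ / κ = 0.94519/0.8325 = 1.13536
x = ρ cos φ = 1.59343 × cos(25.74°) = 1.43532
y = ρ sin φ = 1.59343 × sin(25.74°) = 0.69201

1.435 0.692 1.135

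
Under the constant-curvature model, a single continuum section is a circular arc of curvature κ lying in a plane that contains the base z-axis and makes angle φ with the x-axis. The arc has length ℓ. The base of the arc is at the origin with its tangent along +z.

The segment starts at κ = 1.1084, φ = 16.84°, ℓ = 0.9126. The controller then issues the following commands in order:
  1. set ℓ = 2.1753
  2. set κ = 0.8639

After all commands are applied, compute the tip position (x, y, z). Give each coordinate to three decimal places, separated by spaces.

1.444 0.437 1.103

initial: κ=1.1084, φ=16.84°, ℓ=0.9126
cmd 1: set ℓ=2.1753 → (κ,φ,ℓ)=(1.1084,16.84°,2.1753) → tip=(1.5067,0.4560,0.6020)
cmd 2: set κ=0.8639 → (κ,φ,ℓ)=(0.8639,16.84°,2.1753) → tip=(1.4442,0.4371,1.1029)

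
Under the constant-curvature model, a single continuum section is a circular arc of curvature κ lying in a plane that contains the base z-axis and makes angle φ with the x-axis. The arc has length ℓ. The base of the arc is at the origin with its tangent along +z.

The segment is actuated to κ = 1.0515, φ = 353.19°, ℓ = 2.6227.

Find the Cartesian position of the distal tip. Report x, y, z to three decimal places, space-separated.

1.820 -0.217 0.356

θ = κ·ℓ = 1.0515 × 2.6227 = 2.75777 rad
ρ = (1 − cos θ)/κ = (1 − -0.92724)/1.0515 = 1.83285
z = sin θ / κ = 0.37447/1.0515 = 0.35613
x = ρ cos φ = 1.83285 × cos(353.19°) = 1.81992
y = ρ sin φ = 1.83285 × sin(353.19°) = -0.21733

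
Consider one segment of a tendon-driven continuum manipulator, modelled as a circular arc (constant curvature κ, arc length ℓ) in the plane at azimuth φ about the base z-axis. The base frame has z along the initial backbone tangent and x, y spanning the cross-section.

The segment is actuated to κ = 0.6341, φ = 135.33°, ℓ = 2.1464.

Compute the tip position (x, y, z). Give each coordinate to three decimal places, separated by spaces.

-0.888 0.878 1.542

θ = κ·ℓ = 0.6341 × 2.1464 = 1.36103 rad
ρ = (1 − cos θ)/κ = (1 − 0.20823)/0.6341 = 1.24865
z = sin θ / κ = 0.97808/0.6341 = 1.54247
x = ρ cos φ = 1.24865 × cos(135.33°) = -0.88800
y = ρ sin φ = 1.24865 × sin(135.33°) = 0.87783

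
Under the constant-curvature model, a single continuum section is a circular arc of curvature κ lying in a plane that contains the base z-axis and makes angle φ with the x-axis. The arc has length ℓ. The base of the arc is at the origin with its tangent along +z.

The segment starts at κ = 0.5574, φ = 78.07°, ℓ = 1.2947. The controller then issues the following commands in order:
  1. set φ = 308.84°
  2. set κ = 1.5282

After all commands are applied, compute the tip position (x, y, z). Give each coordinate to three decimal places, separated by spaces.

initial: κ=0.5574, φ=78.07°, ℓ=1.2947
cmd 1: set φ=308.84° → (κ,φ,ℓ)=(0.5574,308.84°,1.2947) → tip=(0.2805,-0.3484,1.1852)
cmd 2: set κ=1.5282 → (κ,φ,ℓ)=(1.5282,308.84°,1.2947) → tip=(0.5731,-0.7118,0.6007)

0.573 -0.712 0.601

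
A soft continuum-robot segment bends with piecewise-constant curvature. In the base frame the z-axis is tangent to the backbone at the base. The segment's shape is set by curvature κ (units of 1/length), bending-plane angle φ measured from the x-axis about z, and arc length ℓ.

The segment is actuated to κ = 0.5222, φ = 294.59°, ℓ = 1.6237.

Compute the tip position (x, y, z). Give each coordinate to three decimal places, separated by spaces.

θ = κ·ℓ = 0.5222 × 1.6237 = 0.84790 rad
ρ = (1 − cos θ)/κ = (1 − 0.66156)/0.5222 = 0.64810
z = sin θ / κ = 0.74989/0.5222 = 1.43602
x = ρ cos φ = 0.64810 × cos(294.59°) = 0.26969
y = ρ sin φ = 0.64810 × sin(294.59°) = -0.58932

0.270 -0.589 1.436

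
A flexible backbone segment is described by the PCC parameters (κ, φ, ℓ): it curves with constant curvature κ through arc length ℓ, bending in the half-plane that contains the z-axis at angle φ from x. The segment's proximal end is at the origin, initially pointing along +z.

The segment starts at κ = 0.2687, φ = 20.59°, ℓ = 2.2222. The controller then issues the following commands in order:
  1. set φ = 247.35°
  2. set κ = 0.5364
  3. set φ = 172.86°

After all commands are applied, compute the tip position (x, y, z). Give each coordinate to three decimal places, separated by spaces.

initial: κ=0.2687, φ=20.59°, ℓ=2.2222
cmd 1: set φ=247.35° → (κ,φ,ℓ)=(0.2687,247.35°,2.2222) → tip=(-0.2480,-0.5943,2.0925)
cmd 2: set κ=0.5364 → (κ,φ,ℓ)=(0.5364,247.35°,2.2222) → tip=(-0.4524,-1.0842,1.7321)
cmd 3: set φ=172.86° → (κ,φ,ℓ)=(0.5364,172.86°,2.2222) → tip=(-1.1657,0.1460,1.7321)

-1.166 0.146 1.732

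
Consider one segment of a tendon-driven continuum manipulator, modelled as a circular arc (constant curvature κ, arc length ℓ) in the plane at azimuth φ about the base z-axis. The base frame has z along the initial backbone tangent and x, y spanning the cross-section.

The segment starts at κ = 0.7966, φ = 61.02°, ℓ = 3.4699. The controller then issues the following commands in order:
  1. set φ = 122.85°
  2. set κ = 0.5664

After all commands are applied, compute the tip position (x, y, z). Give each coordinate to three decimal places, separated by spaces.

initial: κ=0.7966, φ=61.02°, ℓ=3.4699
cmd 1: set φ=122.85° → (κ,φ,ℓ)=(0.7966,122.85°,3.4699) → tip=(-1.3140,2.0350,0.4627)
cmd 2: set κ=0.5664 → (κ,φ,ℓ)=(0.5664,122.85°,3.4699) → tip=(-1.3258,2.0534,1.6299)

-1.326 2.053 1.630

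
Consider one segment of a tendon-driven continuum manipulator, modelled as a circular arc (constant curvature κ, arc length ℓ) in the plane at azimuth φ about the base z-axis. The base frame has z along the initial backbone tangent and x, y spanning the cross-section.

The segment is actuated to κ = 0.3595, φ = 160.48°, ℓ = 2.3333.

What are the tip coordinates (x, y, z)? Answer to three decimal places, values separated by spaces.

-0.870 0.308 2.069

θ = κ·ℓ = 0.3595 × 2.3333 = 0.83882 rad
ρ = (1 − cos θ)/κ = (1 − 0.66834)/0.3595 = 0.92256
z = sin θ / κ = 0.74386/0.3595 = 2.06914
x = ρ cos φ = 0.92256 × cos(160.48°) = -0.86953
y = ρ sin φ = 0.92256 × sin(160.48°) = 0.30826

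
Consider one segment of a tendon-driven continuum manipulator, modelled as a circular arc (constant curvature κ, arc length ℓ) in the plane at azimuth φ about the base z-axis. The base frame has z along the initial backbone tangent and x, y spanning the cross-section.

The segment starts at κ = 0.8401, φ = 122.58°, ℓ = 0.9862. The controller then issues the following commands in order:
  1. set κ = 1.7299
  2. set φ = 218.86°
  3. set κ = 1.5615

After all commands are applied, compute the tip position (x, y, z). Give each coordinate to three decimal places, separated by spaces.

initial: κ=0.8401, φ=122.58°, ℓ=0.9862
cmd 1: set κ=1.7299 → (κ,φ,ℓ)=(1.7299,122.58°,0.9862) → tip=(-0.3532,0.5528,0.5728)
cmd 2: set φ=218.86° → (κ,φ,ℓ)=(1.7299,218.86°,0.9862) → tip=(-0.5108,-0.4116,0.5728)
cmd 3: set κ=1.5615 → (κ,φ,ℓ)=(1.5615,218.86°,0.9862) → tip=(-0.4833,-0.3894,0.6401)

-0.483 -0.389 0.640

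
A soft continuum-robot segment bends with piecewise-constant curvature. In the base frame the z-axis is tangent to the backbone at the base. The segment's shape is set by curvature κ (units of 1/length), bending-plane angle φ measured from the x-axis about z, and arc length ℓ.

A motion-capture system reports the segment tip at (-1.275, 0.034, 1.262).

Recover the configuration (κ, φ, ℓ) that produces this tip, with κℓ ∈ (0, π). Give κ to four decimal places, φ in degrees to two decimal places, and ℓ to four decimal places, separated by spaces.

0.7923 178.47 1.9958

ρ = √(x²+y²) = √(-1.275² + 0.034²) = 1.27545
φ = atan2(y, x) mod 360° = atan2(0.034, -1.275) = 178.4725°
|p|² = ρ² + z² = 1.27545² + 1.262² = 3.21943
κ = 2ρ / |p|² = 2×1.27545 / 3.21943 = 0.79235
θ = 2·atan2(ρ, z) = 2·atan2(1.27545, 1.262) = 1.58140 rad
ℓ = θ/κ = 1.58140/0.79235 = 1.99584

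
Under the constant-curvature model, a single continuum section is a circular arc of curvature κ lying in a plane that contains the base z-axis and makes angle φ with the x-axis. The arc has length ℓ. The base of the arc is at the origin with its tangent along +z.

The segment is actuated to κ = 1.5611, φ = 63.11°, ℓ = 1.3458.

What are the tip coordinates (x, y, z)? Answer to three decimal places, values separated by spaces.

θ = κ·ℓ = 1.5611 × 1.3458 = 2.10093 rad
ρ = (1 − cos θ)/κ = (1 − -0.50565)/1.5611 = 0.96448
z = sin θ / κ = 0.86274/1.5611 = 0.55265
x = ρ cos φ = 0.96448 × cos(63.11°) = 0.43621
y = ρ sin φ = 0.96448 × sin(63.11°) = 0.86020

0.436 0.860 0.553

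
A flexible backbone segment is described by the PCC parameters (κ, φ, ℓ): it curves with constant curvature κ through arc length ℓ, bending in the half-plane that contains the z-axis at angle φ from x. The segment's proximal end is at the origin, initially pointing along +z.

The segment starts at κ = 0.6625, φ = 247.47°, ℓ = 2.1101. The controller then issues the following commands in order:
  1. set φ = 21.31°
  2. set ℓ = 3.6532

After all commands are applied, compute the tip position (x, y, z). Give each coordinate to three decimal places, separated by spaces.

initial: κ=0.6625, φ=247.47°, ℓ=2.1101
cmd 1: set φ=21.31° → (κ,φ,ℓ)=(0.6625,21.31°,2.1101) → tip=(1.1644,0.4542,1.4869)
cmd 2: set ℓ=3.6532 → (κ,φ,ℓ)=(0.6625,21.31°,3.6532) → tip=(2.4622,0.9605,0.9968)

2.462 0.960 0.997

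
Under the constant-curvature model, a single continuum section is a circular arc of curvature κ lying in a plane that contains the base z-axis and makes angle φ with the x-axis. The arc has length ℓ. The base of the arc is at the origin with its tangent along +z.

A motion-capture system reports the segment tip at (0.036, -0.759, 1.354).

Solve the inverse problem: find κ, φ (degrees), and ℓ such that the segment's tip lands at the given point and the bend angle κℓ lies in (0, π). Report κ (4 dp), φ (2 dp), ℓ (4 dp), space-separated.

ρ = √(x²+y²) = √(0.036² + -0.759²) = 0.75985
φ = atan2(y, x) mod 360° = atan2(-0.759, 0.036) = 272.7156°
|p|² = ρ² + z² = 0.75985² + 1.354² = 2.41069
κ = 2ρ / |p|² = 2×0.75985 / 2.41069 = 0.63040
θ = 2·atan2(ρ, z) = 2·atan2(0.75985, 1.354) = 1.02279 rad
ℓ = θ/κ = 1.02279/0.63040 = 1.62244

0.6304 272.72 1.6224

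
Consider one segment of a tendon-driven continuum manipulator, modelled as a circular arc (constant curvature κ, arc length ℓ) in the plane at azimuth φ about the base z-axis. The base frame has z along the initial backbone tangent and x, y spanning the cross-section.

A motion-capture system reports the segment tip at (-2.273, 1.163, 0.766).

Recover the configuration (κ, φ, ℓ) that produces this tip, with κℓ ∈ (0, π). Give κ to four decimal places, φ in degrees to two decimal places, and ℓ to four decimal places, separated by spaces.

ρ = √(x²+y²) = √(-2.273² + 1.163²) = 2.55325
φ = atan2(y, x) mod 360° = atan2(1.163, -2.273) = 152.9031°
|p|² = ρ² + z² = 2.55325² + 0.766² = 7.10585
κ = 2ρ / |p|² = 2×2.55325 / 7.10585 = 0.71863
θ = 2·atan2(ρ, z) = 2·atan2(2.55325, 0.766) = 2.55866 rad
ℓ = θ/κ = 2.55866/0.71863 = 3.56045

0.7186 152.90 3.5605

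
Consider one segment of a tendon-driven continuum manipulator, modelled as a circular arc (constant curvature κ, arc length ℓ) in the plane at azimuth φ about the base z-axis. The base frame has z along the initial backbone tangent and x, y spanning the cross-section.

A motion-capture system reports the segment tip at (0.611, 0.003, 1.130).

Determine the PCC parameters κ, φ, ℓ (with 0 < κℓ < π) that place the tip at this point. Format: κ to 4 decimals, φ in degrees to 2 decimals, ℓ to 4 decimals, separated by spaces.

ρ = √(x²+y²) = √(0.611² + 0.003²) = 0.61101
φ = atan2(y, x) mod 360° = atan2(0.003, 0.611) = 0.2813°
|p|² = ρ² + z² = 0.61101² + 1.130² = 1.65023
κ = 2ρ / |p|² = 2×0.61101 / 1.65023 = 0.74051
θ = 2·atan2(ρ, z) = 2·atan2(0.61101, 1.130) = 0.99137 rad
ℓ = θ/κ = 0.99137/0.74051 = 1.33877

0.7405 0.28 1.3388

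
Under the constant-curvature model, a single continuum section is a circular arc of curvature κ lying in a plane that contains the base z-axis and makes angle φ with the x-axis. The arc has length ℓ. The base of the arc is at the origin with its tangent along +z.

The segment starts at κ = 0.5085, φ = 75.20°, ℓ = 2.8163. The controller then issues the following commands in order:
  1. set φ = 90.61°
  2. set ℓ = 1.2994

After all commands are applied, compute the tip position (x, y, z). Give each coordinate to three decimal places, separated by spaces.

-0.004 0.414 1.207

initial: κ=0.5085, φ=75.20°, ℓ=2.8163
cmd 1: set φ=90.61° → (κ,φ,ℓ)=(0.5085,90.61°,2.8163) → tip=(-0.0180,1.6946,1.9477)
cmd 2: set ℓ=1.2994 → (κ,φ,ℓ)=(0.5085,90.61°,1.2994) → tip=(-0.0044,0.4139,1.2069)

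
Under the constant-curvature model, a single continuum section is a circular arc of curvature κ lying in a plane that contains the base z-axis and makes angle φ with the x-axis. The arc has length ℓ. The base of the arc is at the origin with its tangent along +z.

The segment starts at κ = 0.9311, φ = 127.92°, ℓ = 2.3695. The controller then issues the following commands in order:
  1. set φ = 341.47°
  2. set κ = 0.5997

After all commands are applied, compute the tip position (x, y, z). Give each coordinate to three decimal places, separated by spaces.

initial: κ=0.9311, φ=127.92°, ℓ=2.3695
cmd 1: set φ=341.47° → (κ,φ,ℓ)=(0.9311,341.47°,2.3695) → tip=(1.6227,-0.5439,0.8644)
cmd 2: set κ=0.5997 → (κ,φ,ℓ)=(0.5997,341.47°,2.3695) → tip=(1.3451,-0.4508,1.6488)

1.345 -0.451 1.649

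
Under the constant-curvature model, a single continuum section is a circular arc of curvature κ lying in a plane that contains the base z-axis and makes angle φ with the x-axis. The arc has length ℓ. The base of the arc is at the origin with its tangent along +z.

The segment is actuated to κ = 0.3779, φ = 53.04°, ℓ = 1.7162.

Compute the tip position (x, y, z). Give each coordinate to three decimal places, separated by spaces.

θ = κ·ℓ = 0.3779 × 1.7162 = 0.64855 rad
ρ = (1 − cos θ)/κ = (1 − 0.79696)/0.3779 = 0.53729
z = sin θ / κ = 0.60403/0.3779 = 1.59839
x = ρ cos φ = 0.53729 × cos(53.04°) = 0.32305
y = ρ sin φ = 0.53729 × sin(53.04°) = 0.42932

0.323 0.429 1.598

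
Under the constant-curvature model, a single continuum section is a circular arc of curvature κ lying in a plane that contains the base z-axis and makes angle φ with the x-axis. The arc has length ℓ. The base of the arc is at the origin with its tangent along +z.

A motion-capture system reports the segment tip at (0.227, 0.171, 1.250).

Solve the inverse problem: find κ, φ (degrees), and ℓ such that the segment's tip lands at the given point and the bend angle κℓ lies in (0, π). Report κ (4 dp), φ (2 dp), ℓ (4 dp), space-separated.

ρ = √(x²+y²) = √(0.227² + 0.171²) = 0.28420
φ = atan2(y, x) mod 360° = atan2(0.171, 0.227) = 36.9909°
|p|² = ρ² + z² = 0.28420² + 1.250² = 1.64327
κ = 2ρ / |p|² = 2×0.28420 / 1.64327 = 0.34590
θ = 2·atan2(ρ, z) = 2·atan2(0.28420, 1.250) = 0.44712 rad
ℓ = θ/κ = 0.44712/0.34590 = 1.29264

0.3459 36.99 1.2926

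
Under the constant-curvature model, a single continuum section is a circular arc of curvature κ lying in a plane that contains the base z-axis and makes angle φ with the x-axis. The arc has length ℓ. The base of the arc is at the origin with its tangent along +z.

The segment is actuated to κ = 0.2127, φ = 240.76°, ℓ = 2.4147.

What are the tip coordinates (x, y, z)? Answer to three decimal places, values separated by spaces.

-0.296 -0.529 2.310

θ = κ·ℓ = 0.2127 × 2.4147 = 0.51361 rad
ρ = (1 − cos θ)/κ = (1 − 0.87098)/0.2127 = 0.60659
z = sin θ / κ = 0.49132/0.2127 = 2.30993
x = ρ cos φ = 0.60659 × cos(240.76°) = -0.29630
y = ρ sin φ = 0.60659 × sin(240.76°) = -0.52930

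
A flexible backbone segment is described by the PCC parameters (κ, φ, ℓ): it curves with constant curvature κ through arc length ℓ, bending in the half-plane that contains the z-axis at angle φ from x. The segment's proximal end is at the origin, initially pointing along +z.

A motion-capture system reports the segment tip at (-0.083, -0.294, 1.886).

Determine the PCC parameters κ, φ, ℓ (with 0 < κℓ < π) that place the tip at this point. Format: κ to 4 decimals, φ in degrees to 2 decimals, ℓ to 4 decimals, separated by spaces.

0.1674 254.23 1.9188

ρ = √(x²+y²) = √(-0.083² + -0.294²) = 0.30549
φ = atan2(y, x) mod 360° = atan2(-0.294, -0.083) = 254.2349°
|p|² = ρ² + z² = 0.30549² + 1.886² = 3.65032
κ = 2ρ / |p|² = 2×0.30549 / 3.65032 = 0.16738
θ = 2·atan2(ρ, z) = 2·atan2(0.30549, 1.886) = 0.32117 rad
ℓ = θ/κ = 0.32117/0.16738 = 1.91882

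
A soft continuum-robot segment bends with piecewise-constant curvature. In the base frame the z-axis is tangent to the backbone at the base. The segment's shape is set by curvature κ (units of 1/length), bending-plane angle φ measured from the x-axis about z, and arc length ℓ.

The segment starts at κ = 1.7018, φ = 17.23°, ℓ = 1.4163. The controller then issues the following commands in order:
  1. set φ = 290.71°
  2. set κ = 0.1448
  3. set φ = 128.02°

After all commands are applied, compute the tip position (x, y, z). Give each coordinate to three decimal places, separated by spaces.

initial: κ=1.7018, φ=17.23°, ℓ=1.4163
cmd 1: set φ=290.71° → (κ,φ,ℓ)=(1.7018,290.71°,1.4163) → tip=(0.3625,-0.9587,0.3924)
cmd 2: set κ=0.1448 → (κ,φ,ℓ)=(0.1448,290.71°,1.4163) → tip=(0.0512,-0.1354,1.4064)
cmd 3: set φ=128.02° → (κ,φ,ℓ)=(0.1448,128.02°,1.4163) → tip=(-0.0891,0.1140,1.4064)

-0.089 0.114 1.406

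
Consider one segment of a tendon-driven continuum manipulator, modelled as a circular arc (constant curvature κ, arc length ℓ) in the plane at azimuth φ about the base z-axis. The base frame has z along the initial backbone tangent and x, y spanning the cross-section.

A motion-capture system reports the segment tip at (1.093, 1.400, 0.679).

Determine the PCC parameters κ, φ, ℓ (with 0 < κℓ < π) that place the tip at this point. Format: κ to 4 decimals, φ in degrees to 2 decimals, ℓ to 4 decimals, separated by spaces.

ρ = √(x²+y²) = √(1.093² + 1.400²) = 1.77613
φ = atan2(y, x) mod 360° = atan2(1.400, 1.093) = 52.0203°
|p|² = ρ² + z² = 1.77613² + 0.679² = 3.61569
κ = 2ρ / |p|² = 2×1.77613 / 3.61569 = 0.98246
θ = 2·atan2(ρ, z) = 2·atan2(1.77613, 0.679) = 2.41130 rad
ℓ = θ/κ = 2.41130/0.98246 = 2.45435

0.9825 52.02 2.4543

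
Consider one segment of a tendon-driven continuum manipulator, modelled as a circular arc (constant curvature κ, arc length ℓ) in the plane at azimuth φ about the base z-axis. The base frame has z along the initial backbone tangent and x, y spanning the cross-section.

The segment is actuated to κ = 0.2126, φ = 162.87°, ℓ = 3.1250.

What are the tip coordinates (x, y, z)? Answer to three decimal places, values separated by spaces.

θ = κ·ℓ = 0.2126 × 3.1250 = 0.66438 rad
ρ = (1 − cos θ)/κ = (1 − 0.78730)/0.2126 = 1.00046
z = sin θ / κ = 0.61657/0.2126 = 2.90013
x = ρ cos φ = 1.00046 × cos(162.87°) = -0.95608
y = ρ sin φ = 1.00046 × sin(162.87°) = 0.29468

-0.956 0.295 2.900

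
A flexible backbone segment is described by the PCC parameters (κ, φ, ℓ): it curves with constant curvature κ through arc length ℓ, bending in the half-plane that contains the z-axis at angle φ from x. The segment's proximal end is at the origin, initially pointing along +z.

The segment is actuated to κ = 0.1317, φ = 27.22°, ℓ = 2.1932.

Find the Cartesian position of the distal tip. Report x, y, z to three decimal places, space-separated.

0.280 0.144 2.163

θ = κ·ℓ = 0.1317 × 2.1932 = 0.28884 rad
ρ = (1 − cos θ)/κ = (1 − 0.95857)/0.1317 = 0.31455
z = sin θ / κ = 0.28484/0.1317 = 2.16283
x = ρ cos φ = 0.31455 × cos(27.22°) = 0.27972
y = ρ sin φ = 0.31455 × sin(27.22°) = 0.14388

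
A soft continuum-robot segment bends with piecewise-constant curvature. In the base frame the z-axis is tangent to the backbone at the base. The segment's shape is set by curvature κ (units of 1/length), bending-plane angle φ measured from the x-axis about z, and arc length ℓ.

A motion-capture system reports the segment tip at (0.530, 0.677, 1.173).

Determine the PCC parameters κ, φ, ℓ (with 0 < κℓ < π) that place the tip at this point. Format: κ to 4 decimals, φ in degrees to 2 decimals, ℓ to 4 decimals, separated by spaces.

ρ = √(x²+y²) = √(0.530² + 0.677²) = 0.85978
φ = atan2(y, x) mod 360° = atan2(0.677, 0.530) = 51.9438°
|p|² = ρ² + z² = 0.85978² + 1.173² = 2.11516
κ = 2ρ / |p|² = 2×0.85978 / 2.11516 = 0.81297
θ = 2·atan2(ρ, z) = 2·atan2(0.85978, 1.173) = 1.26504 rad
ℓ = θ/κ = 1.26504/0.81297 = 1.55606

0.8130 51.94 1.5561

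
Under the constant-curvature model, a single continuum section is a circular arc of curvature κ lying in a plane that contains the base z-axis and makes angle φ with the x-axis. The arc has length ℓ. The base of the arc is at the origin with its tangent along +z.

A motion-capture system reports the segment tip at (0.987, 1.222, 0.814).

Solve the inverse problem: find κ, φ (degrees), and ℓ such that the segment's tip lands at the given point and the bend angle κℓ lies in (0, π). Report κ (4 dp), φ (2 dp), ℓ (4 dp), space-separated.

1.0037 51.07 2.1773

ρ = √(x²+y²) = √(0.987² + 1.222²) = 1.57081
φ = atan2(y, x) mod 360° = atan2(1.222, 0.987) = 51.0725°
|p|² = ρ² + z² = 1.57081² + 0.814² = 3.13005
κ = 2ρ / |p|² = 2×1.57081 / 3.13005 = 1.00370
θ = 2·atan2(ρ, z) = 2·atan2(1.57081, 0.814) = 2.18539 rad
ℓ = θ/κ = 2.18539/1.00370 = 2.17733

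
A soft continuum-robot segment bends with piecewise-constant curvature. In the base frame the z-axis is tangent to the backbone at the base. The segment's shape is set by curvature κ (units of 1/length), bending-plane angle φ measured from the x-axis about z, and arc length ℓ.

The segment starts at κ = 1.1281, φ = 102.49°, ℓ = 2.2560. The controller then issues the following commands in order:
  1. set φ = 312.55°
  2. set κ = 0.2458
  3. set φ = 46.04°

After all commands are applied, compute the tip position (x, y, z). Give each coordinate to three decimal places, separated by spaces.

0.423 0.439 2.142

initial: κ=1.1281, φ=102.49°, ℓ=2.2560
cmd 1: set φ=312.55° → (κ,φ,ℓ)=(1.1281,312.55°,2.2560) → tip=(1.0953,-1.1933,0.4980)
cmd 2: set κ=0.2458 → (κ,φ,ℓ)=(0.2458,312.55°,2.2560) → tip=(0.4123,-0.4491,2.1421)
cmd 3: set φ=46.04° → (κ,φ,ℓ)=(0.2458,46.04°,2.2560) → tip=(0.4232,0.4388,2.1421)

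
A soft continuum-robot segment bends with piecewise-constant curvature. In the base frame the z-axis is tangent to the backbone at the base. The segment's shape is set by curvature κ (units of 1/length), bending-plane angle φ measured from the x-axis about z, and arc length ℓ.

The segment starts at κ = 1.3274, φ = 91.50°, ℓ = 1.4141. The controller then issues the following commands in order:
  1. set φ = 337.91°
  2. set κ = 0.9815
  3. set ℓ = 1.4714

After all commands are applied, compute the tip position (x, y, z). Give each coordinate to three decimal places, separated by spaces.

initial: κ=1.3274, φ=91.50°, ℓ=1.4141
cmd 1: set φ=337.91° → (κ,φ,ℓ)=(1.3274,337.91°,1.4141) → tip=(0.9085,-0.3687,0.7183)
cmd 2: set κ=0.9815 → (κ,φ,ℓ)=(0.9815,337.91°,1.4141) → tip=(0.7724,-0.3135,1.0019)
cmd 3: set ℓ=1.4714 → (κ,φ,ℓ)=(0.9815,337.91°,1.4714) → tip=(0.8248,-0.3348,1.0107)

0.825 -0.335 1.011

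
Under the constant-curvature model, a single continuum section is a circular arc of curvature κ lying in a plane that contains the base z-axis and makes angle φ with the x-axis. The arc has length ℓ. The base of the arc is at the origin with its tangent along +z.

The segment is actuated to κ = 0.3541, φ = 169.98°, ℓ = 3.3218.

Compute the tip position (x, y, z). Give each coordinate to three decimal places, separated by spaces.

-1.712 0.302 2.607

θ = κ·ℓ = 0.3541 × 3.3218 = 1.17625 rad
ρ = (1 − cos θ)/κ = (1 − 0.38439)/0.3541 = 1.73852
z = sin θ / κ = 0.92317/0.3541 = 2.60709
x = ρ cos φ = 1.73852 × cos(169.98°) = -1.71200
y = ρ sin φ = 1.73852 × sin(169.98°) = 0.30249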